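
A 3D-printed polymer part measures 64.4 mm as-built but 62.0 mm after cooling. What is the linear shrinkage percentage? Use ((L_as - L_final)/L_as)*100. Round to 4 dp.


Shrinkage = ((64.4-62.0)/64.4)*100 = 3.7267 %


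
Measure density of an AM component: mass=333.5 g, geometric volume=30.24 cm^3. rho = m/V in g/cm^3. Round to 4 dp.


rho = 333.5 / 30.24 = 11.0284 g/cm^3


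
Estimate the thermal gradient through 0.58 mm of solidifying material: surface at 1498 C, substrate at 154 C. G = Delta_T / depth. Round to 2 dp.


G = (1498-154)/0.58 = 2317.24 C/mm


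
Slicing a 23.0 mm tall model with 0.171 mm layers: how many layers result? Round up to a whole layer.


Layers = ceil(23.0/0.171) = 135


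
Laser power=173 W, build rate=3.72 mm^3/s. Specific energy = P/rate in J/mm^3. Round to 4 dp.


SE = 173 / 3.72 = 46.5054 J/mm^3


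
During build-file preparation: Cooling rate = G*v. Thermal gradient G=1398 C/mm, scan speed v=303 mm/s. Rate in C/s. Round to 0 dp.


CR = 1398 * 303 = 423594 C/s


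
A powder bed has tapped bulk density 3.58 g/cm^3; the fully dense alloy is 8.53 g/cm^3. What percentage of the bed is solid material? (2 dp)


Packing = (3.58/8.53)*100 = 41.97 %


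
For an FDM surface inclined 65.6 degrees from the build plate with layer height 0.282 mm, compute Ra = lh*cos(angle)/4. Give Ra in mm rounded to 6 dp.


Ra = 0.282 * cos(65.6) / 4 = 0.029124 mm


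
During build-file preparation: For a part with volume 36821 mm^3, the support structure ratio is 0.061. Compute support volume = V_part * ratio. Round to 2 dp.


V_support = 36821 * 0.061 = 2246.08 mm^3


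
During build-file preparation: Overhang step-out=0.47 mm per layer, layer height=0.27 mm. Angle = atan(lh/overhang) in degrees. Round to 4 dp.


angle = atan(0.27/0.47) = 29.876 degrees


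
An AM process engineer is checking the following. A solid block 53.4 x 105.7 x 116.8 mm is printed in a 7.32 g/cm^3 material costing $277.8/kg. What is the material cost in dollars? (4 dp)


V = 53.4 * 105.7 * 116.8 = 659263.584 mm^3 = 659.263584 cm^3
Mass = 659.263584 * 7.32 / 1000 = 4.82580943 kg
Cost = 4.82580943 * 277.8 = 1340.6099 $


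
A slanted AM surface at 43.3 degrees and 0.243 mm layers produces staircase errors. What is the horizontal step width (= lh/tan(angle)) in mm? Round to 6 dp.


step = 0.243 / tan(43.3) = 0.257865 mm


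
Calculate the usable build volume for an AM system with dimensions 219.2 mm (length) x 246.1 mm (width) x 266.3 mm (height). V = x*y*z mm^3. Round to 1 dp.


V = 219.2 * 246.1 * 266.3 = 14365585.5 mm^3


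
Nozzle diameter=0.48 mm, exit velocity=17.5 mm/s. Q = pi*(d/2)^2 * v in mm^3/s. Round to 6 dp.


A = pi*(0.48/2)^2 = 0.18095574 mm^2
Q = 0.18095574 * 17.5 = 3.166725 mm^3/s


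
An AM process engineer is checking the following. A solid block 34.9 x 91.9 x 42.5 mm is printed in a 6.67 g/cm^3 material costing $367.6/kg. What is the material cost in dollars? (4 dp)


V = 34.9 * 91.9 * 42.5 = 136310.675 mm^3 = 136.310675 cm^3
Mass = 136.310675 * 6.67 / 1000 = 0.9091922 kg
Cost = 0.9091922 * 367.6 = 334.2191 $


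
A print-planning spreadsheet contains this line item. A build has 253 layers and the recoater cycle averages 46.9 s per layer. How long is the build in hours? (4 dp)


t = 253 * 46.9 / 3600 = 3.296 hrs


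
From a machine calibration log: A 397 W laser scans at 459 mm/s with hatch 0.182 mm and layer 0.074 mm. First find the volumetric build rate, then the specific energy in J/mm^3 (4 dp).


Build rate = 459 * 0.182 * 0.074 = 6.181812 mm^3/s
SE = 397 / 6.181812 = 64.2207 J/mm^3


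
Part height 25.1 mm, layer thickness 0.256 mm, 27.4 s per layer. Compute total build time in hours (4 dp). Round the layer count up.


Layers = ceil(25.1/0.256) = 99
t = 99 * 27.4 / 3600 = 0.7535 hrs


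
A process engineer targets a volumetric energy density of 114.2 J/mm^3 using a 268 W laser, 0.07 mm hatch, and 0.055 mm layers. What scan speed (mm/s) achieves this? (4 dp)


v = 268 / (114.2*0.07*0.055) = 609.5481 mm/s


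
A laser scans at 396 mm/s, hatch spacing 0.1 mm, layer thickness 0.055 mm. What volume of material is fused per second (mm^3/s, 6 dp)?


Rate = 396 * 0.1 * 0.055 = 2.178 mm^3/s


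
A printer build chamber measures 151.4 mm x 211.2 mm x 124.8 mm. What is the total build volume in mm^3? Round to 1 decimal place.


V = 151.4 * 211.2 * 124.8 = 3990564.9 mm^3


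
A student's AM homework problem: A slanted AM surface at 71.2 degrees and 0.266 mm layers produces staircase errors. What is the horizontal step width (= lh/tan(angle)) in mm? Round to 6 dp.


step = 0.266 / tan(71.2) = 0.090554 mm


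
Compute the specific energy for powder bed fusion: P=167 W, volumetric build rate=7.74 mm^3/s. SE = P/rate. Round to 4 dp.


SE = 167 / 7.74 = 21.5762 J/mm^3


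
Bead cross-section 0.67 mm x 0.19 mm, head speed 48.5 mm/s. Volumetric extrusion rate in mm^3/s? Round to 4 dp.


Rate = 0.67 * 0.19 * 48.5 = 6.1741 mm^3/s


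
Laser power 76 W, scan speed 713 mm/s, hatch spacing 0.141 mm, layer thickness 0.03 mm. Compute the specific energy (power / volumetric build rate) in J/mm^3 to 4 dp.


Build rate = 713 * 0.141 * 0.03 = 3.01599 mm^3/s
SE = 76 / 3.01599 = 25.199 J/mm^3


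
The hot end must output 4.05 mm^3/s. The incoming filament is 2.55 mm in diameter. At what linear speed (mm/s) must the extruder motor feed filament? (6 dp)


A = pi*(2.55/2)^2 = 5.107052
v = 4.05 / 5.107052 = 0.793021 mm/s


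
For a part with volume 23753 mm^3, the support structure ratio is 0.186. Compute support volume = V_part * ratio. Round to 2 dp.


V_support = 23753 * 0.186 = 4418.06 mm^3


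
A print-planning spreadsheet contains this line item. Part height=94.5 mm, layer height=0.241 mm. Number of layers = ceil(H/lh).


Layers = ceil(94.5/0.241) = 393


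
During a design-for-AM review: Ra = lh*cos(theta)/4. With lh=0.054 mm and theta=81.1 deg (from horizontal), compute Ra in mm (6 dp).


Ra = 0.054 * cos(81.1) / 4 = 0.002089 mm


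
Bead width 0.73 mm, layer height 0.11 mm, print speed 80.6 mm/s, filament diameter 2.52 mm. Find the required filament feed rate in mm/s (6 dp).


Q = 0.73 * 0.11 * 80.6 = 6.47218 mm^3/s
A_fil = pi*(2.52/2)^2 = 4.9875925 mm^2
v_feed = 6.47218 / 4.9875925 = 1.297656 mm/s


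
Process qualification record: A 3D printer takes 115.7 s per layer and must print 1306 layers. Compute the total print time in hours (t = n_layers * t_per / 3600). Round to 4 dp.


t = 1306 * 115.7 / 3600 = 41.9734 hrs


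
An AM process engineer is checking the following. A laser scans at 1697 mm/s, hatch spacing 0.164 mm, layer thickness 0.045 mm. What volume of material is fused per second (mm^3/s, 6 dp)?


Rate = 1697 * 0.164 * 0.045 = 12.52386 mm^3/s


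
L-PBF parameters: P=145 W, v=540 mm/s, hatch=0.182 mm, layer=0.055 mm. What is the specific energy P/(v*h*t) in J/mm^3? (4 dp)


Build rate = 540 * 0.182 * 0.055 = 5.4054 mm^3/s
SE = 145 / 5.4054 = 26.825 J/mm^3


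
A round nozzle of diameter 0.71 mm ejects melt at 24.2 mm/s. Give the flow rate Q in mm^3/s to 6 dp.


A = pi*(0.71/2)^2 = 0.39591921 mm^2
Q = 0.39591921 * 24.2 = 9.581245 mm^3/s


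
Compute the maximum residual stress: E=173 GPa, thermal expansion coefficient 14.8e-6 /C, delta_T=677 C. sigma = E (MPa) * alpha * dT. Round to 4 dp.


sigma = 173*1000 * 14.8e-6 * 677 = 1733.3908 MPa


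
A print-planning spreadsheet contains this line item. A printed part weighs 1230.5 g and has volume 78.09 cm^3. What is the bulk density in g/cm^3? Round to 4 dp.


rho = 1230.5 / 78.09 = 15.7575 g/cm^3


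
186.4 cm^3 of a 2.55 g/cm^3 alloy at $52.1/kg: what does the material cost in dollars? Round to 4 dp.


Mass = 186.4*2.55/1000 = 0.47532 kg
Cost = 0.47532 * 52.1 = 24.7642 $


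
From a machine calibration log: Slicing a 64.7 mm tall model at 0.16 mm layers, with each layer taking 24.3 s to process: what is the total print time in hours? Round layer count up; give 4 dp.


Layers = ceil(64.7/0.16) = 405
t = 405 * 24.3 / 3600 = 2.7338 hrs


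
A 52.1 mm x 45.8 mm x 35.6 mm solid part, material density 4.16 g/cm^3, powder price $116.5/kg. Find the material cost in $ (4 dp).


V = 52.1 * 45.8 * 35.6 = 84948.008 mm^3 = 84.948008 cm^3
Mass = 84.948008 * 4.16 / 1000 = 0.35338371 kg
Cost = 0.35338371 * 116.5 = 41.1692 $


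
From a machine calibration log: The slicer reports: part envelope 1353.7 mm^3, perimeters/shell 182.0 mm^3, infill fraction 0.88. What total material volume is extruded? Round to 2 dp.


V_infill = (1353.7 - 182.0) * 0.88 = 1031.1
V_total = 182.0 + 1031.1 = 1213.1 mm^3


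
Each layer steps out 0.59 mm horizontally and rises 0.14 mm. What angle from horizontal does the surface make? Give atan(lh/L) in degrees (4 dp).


angle = atan(0.14/0.59) = 13.3487 degrees


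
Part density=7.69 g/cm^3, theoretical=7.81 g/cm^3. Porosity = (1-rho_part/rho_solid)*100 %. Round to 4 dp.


Porosity = (1-7.69/7.81)*100 = 1.5365 %


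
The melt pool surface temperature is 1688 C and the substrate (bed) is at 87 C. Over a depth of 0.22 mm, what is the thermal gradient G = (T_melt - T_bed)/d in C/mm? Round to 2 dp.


G = (1688-87)/0.22 = 7277.27 C/mm


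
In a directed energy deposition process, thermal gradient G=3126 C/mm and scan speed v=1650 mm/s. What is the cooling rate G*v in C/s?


CR = 3126 * 1650 = 5157900 C/s


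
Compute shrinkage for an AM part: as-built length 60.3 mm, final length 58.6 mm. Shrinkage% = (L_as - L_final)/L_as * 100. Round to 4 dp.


Shrinkage = ((60.3-58.6)/60.3)*100 = 2.8192 %


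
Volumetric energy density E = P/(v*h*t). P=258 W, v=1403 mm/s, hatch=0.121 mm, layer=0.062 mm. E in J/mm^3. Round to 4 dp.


E = 258 / (1403*0.121*0.062) = 24.5124 J/mm^3


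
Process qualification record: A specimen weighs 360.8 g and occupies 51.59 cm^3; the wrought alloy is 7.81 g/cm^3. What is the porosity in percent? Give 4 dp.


rho_part = 360.8 / 51.59 = 6.99360341 g/cm^3
Porosity = (1 - 6.99360341/7.81)*100 = 10.4532 %


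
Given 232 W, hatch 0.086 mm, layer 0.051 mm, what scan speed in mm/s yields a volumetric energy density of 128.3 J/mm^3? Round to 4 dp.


v = 232 / (128.3*0.086*0.051) = 412.2804 mm/s


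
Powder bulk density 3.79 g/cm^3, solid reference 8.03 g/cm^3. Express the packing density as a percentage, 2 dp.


Packing = (3.79/8.03)*100 = 47.2 %


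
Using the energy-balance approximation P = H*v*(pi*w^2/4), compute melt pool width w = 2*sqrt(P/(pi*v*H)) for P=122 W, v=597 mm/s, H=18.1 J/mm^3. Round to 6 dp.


w = 2*sqrt(122/(pi*597*18.1)) = 0.119897 mm


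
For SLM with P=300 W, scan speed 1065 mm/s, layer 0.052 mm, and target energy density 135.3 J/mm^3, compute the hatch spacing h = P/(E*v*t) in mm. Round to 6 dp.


h = 300 / (135.3*1065*0.052) = 0.040038 mm


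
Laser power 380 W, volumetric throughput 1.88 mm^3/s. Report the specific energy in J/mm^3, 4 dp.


SE = 380 / 1.88 = 202.1277 J/mm^3


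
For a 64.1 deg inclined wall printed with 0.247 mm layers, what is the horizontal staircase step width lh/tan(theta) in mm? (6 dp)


step = 0.247 / tan(64.1) = 0.119937 mm


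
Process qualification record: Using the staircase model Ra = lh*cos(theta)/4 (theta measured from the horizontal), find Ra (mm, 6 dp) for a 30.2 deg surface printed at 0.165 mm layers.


Ra = 0.165 * cos(30.2) / 4 = 0.035651 mm


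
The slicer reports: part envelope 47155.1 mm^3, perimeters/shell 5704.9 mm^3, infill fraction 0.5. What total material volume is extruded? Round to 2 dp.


V_infill = (47155.1 - 5704.9) * 0.5 = 20725.1
V_total = 5704.9 + 20725.1 = 26430.0 mm^3


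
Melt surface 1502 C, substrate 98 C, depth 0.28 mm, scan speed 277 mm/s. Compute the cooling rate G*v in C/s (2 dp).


G = (1502-98)/0.28 = 5014.28571429 C/mm
CR = 5014.28571429 * 277 = 1388957.14 C/s


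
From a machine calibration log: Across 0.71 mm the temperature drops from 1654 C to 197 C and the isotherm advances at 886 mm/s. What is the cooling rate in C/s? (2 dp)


G = (1654-197)/0.71 = 2052.11267606 C/mm
CR = 2052.11267606 * 886 = 1818171.83 C/s


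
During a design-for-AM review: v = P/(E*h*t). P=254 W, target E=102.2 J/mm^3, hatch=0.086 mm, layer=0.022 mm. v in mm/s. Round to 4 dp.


v = 254 / (102.2*0.086*0.022) = 1313.5956 mm/s


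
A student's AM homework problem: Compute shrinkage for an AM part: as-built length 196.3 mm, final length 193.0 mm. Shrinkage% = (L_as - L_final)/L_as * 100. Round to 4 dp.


Shrinkage = ((196.3-193.0)/196.3)*100 = 1.6811 %


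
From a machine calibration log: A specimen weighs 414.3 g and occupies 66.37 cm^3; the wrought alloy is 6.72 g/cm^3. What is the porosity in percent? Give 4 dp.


rho_part = 414.3 / 66.37 = 6.24227814 g/cm^3
Porosity = (1 - 6.24227814/6.72)*100 = 7.109 %


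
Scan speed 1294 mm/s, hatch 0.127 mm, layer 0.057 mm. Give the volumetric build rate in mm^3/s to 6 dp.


Rate = 1294 * 0.127 * 0.057 = 9.367266 mm^3/s


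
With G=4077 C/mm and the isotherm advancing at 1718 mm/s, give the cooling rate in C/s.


CR = 4077 * 1718 = 7004286 C/s


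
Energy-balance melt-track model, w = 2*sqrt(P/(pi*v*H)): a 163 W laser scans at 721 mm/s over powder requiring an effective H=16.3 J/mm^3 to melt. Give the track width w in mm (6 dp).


w = 2*sqrt(163/(pi*721*16.3)) = 0.132889 mm


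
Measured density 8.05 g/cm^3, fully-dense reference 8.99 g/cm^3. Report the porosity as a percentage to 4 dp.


Porosity = (1-8.05/8.99)*100 = 10.4561 %


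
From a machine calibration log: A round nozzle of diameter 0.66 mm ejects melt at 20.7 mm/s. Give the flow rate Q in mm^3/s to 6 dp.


A = pi*(0.66/2)^2 = 0.34211944 mm^2
Q = 0.34211944 * 20.7 = 7.081872 mm^3/s


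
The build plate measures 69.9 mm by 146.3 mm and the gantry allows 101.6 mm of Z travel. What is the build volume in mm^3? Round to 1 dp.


V = 69.9 * 146.3 * 101.6 = 1038999.2 mm^3


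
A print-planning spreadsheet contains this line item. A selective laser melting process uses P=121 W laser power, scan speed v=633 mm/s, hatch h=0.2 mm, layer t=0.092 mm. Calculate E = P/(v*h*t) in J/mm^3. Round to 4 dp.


E = 121 / (633*0.2*0.092) = 10.3888 J/mm^3


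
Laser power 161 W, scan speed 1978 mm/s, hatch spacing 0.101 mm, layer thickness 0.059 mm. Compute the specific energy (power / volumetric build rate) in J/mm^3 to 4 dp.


Build rate = 1978 * 0.101 * 0.059 = 11.786902 mm^3/s
SE = 161 / 11.786902 = 13.6592 J/mm^3


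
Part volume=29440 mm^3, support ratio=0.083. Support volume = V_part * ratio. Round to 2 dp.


V_support = 29440 * 0.083 = 2443.52 mm^3


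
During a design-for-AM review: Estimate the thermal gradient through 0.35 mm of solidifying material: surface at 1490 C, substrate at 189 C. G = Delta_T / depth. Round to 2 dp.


G = (1490-189)/0.35 = 3717.14 C/mm


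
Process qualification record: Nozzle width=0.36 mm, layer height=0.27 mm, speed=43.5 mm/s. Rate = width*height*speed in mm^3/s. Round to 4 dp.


Rate = 0.36 * 0.27 * 43.5 = 4.2282 mm^3/s


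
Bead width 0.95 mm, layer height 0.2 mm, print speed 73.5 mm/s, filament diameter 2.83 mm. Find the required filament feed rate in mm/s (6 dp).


Q = 0.95 * 0.2 * 73.5 = 13.965 mm^3/s
A_fil = pi*(2.83/2)^2 = 6.29017535 mm^2
v_feed = 13.965 / 6.29017535 = 2.220129 mm/s


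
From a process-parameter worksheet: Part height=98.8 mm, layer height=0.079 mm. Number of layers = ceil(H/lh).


Layers = ceil(98.8/0.079) = 1251


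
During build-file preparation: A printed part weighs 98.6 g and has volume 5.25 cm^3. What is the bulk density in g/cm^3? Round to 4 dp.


rho = 98.6 / 5.25 = 18.781 g/cm^3


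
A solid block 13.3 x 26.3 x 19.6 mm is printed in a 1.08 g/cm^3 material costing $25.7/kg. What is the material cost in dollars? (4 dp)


V = 13.3 * 26.3 * 19.6 = 6855.884 mm^3 = 6.855884 cm^3
Mass = 6.855884 * 1.08 / 1000 = 0.00740435 kg
Cost = 0.00740435 * 25.7 = 0.1903 $


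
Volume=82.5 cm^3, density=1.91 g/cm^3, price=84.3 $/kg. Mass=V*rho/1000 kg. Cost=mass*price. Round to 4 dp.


Mass = 82.5*1.91/1000 = 0.157575 kg
Cost = 0.157575 * 84.3 = 13.2836 $


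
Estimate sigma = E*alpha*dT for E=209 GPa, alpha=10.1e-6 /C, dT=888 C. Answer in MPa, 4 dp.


sigma = 209*1000 * 10.1e-6 * 888 = 1874.4792 MPa


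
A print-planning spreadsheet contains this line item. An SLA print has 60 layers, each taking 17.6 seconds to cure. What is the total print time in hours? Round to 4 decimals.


t = 60 * 17.6 / 3600 = 0.2933 hrs


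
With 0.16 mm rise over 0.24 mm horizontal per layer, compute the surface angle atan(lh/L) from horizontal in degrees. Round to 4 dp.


angle = atan(0.16/0.24) = 33.6901 degrees


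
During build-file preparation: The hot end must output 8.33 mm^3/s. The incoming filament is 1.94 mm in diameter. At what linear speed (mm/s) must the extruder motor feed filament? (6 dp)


A = pi*(1.94/2)^2 = 2.955925
v = 8.33 / 2.955925 = 2.818069 mm/s


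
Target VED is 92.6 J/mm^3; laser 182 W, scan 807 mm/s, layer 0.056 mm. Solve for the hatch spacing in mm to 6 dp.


h = 182 / (92.6*807*0.056) = 0.043491 mm


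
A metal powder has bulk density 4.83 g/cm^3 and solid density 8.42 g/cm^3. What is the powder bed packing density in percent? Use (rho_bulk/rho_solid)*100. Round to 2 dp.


Packing = (4.83/8.42)*100 = 57.36 %


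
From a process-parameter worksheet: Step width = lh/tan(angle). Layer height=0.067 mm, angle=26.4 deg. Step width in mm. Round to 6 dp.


step = 0.067 / tan(26.4) = 0.134971 mm


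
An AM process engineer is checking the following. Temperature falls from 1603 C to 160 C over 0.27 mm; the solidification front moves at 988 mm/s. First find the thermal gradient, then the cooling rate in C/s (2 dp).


G = (1603-160)/0.27 = 5344.44444444 C/mm
CR = 5344.44444444 * 988 = 5280311.11 C/s


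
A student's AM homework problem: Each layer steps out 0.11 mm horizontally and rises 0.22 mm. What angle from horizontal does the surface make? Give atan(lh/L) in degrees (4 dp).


angle = atan(0.22/0.11) = 63.4349 degrees


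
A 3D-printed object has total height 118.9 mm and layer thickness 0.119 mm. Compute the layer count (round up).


Layers = ceil(118.9/0.119) = 1000


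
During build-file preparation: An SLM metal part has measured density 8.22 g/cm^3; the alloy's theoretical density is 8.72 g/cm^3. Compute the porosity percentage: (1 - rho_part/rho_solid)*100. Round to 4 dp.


Porosity = (1-8.22/8.72)*100 = 5.7339 %


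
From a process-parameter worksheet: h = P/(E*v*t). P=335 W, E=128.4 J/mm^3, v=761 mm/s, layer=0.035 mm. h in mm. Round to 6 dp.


h = 335 / (128.4*761*0.035) = 0.097955 mm


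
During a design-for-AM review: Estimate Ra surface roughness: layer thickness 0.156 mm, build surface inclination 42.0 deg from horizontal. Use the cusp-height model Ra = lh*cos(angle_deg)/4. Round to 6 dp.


Ra = 0.156 * cos(42.0) / 4 = 0.028983 mm


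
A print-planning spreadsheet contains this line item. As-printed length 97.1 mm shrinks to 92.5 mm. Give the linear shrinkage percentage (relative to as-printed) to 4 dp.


Shrinkage = ((97.1-92.5)/97.1)*100 = 4.7374 %


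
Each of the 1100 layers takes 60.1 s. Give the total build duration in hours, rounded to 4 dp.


t = 1100 * 60.1 / 3600 = 18.3639 hrs


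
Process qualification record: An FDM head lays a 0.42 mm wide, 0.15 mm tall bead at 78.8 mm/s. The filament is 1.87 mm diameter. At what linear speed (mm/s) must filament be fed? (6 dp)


Q = 0.42 * 0.15 * 78.8 = 4.9644 mm^3/s
A_fil = pi*(1.87/2)^2 = 2.74645884 mm^2
v_feed = 4.9644 / 2.74645884 = 1.807564 mm/s


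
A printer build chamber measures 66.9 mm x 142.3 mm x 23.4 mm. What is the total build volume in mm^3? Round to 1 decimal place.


V = 66.9 * 142.3 * 23.4 = 222765.0 mm^3


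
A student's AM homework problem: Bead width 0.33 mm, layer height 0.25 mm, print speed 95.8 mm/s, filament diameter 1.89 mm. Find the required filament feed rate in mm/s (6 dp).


Q = 0.33 * 0.25 * 95.8 = 7.9035 mm^3/s
A_fil = pi*(1.89/2)^2 = 2.80552078 mm^2
v_feed = 7.9035 / 2.80552078 = 2.817124 mm/s


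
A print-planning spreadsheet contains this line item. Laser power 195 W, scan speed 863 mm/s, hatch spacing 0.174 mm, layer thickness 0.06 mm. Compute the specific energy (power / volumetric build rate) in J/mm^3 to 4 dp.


Build rate = 863 * 0.174 * 0.06 = 9.00972 mm^3/s
SE = 195 / 9.00972 = 21.6433 J/mm^3


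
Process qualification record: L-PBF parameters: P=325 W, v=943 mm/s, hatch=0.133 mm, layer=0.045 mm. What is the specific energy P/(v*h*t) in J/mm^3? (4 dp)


Build rate = 943 * 0.133 * 0.045 = 5.643855 mm^3/s
SE = 325 / 5.643855 = 57.5848 J/mm^3


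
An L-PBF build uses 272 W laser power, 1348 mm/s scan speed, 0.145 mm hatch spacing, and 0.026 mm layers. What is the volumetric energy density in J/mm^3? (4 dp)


E = 272 / (1348*0.145*0.026) = 53.5227 J/mm^3


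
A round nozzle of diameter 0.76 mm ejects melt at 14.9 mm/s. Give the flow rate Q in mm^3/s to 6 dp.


A = pi*(0.76/2)^2 = 0.45364598 mm^2
Q = 0.45364598 * 14.9 = 6.759325 mm^3/s


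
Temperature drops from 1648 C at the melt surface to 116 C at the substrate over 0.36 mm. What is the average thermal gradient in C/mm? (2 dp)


G = (1648-116)/0.36 = 4255.56 C/mm


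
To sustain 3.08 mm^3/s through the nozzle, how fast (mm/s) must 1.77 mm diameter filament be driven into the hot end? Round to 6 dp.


A = pi*(1.77/2)^2 = 2.460574
v = 3.08 / 2.460574 = 1.25174 mm/s


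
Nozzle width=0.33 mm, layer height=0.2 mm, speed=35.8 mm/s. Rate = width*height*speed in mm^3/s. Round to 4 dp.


Rate = 0.33 * 0.2 * 35.8 = 2.3628 mm^3/s


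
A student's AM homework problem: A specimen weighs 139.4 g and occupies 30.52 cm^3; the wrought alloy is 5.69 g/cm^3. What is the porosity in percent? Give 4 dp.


rho_part = 139.4 / 30.52 = 4.56749672 g/cm^3
Porosity = (1 - 4.56749672/5.69)*100 = 19.7276 %


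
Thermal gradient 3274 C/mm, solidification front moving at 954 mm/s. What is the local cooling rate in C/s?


CR = 3274 * 954 = 3123396 C/s


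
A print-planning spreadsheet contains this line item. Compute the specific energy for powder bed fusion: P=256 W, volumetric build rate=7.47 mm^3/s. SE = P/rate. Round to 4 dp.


SE = 256 / 7.47 = 34.2704 J/mm^3


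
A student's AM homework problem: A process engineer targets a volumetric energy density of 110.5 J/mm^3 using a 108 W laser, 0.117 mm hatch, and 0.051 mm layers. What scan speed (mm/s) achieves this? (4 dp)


v = 108 / (110.5*0.117*0.051) = 163.7968 mm/s


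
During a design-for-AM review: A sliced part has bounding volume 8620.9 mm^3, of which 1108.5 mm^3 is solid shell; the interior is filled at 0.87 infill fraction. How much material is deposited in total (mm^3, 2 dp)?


V_infill = (8620.9 - 1108.5) * 0.87 = 6535.79
V_total = 1108.5 + 6535.79 = 7644.29 mm^3


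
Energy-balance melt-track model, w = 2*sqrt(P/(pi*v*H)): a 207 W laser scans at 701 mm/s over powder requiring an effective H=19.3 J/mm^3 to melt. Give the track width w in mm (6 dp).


w = 2*sqrt(207/(pi*701*19.3)) = 0.139573 mm


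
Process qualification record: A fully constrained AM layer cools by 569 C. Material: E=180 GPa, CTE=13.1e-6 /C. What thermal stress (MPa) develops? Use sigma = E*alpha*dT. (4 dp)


sigma = 180*1000 * 13.1e-6 * 569 = 1341.702 MPa


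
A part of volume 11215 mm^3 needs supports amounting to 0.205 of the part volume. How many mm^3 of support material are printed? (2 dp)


V_support = 11215 * 0.205 = 2299.08 mm^3


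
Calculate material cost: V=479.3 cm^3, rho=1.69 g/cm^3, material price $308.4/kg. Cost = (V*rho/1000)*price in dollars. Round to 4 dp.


Mass = 479.3*1.69/1000 = 0.810017 kg
Cost = 0.810017 * 308.4 = 249.8092 $


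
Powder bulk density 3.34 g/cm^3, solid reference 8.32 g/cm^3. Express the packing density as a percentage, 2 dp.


Packing = (3.34/8.32)*100 = 40.14 %


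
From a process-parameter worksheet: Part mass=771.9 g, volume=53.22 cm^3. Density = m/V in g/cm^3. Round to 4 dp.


rho = 771.9 / 53.22 = 14.5039 g/cm^3


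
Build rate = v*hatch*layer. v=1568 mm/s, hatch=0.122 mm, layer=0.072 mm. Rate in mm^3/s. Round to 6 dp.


Rate = 1568 * 0.122 * 0.072 = 13.773312 mm^3/s


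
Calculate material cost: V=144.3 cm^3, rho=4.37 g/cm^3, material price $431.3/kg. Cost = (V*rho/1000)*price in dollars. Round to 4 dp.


Mass = 144.3*4.37/1000 = 0.630591 kg
Cost = 0.630591 * 431.3 = 271.9739 $


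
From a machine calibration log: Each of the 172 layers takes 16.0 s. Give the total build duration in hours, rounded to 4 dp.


t = 172 * 16.0 / 3600 = 0.7644 hrs


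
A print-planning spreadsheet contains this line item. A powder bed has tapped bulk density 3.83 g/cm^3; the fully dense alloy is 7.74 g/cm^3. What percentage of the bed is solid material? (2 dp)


Packing = (3.83/7.74)*100 = 49.48 %


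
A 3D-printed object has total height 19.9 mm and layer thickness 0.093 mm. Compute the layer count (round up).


Layers = ceil(19.9/0.093) = 214


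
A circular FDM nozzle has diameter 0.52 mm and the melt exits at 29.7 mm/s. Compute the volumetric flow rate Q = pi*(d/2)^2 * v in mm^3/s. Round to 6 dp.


A = pi*(0.52/2)^2 = 0.21237166 mm^2
Q = 0.21237166 * 29.7 = 6.307438 mm^3/s


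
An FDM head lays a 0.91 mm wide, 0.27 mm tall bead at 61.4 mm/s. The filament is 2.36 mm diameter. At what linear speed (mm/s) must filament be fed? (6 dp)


Q = 0.91 * 0.27 * 61.4 = 15.08598 mm^3/s
A_fil = pi*(2.36/2)^2 = 4.37435361 mm^2
v_feed = 15.08598 / 4.37435361 = 3.448734 mm/s


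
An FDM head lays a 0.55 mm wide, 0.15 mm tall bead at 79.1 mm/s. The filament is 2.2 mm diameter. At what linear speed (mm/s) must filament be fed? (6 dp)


Q = 0.55 * 0.15 * 79.1 = 6.52575 mm^3/s
A_fil = pi*(2.2/2)^2 = 3.80132711 mm^2
v_feed = 6.52575 / 3.80132711 = 1.716703 mm/s


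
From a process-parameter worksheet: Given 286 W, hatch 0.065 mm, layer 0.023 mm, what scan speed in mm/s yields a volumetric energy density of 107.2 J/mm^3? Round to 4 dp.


v = 286 / (107.2*0.065*0.023) = 1784.5555 mm/s


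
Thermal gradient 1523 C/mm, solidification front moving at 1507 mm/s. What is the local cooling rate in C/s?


CR = 1523 * 1507 = 2295161 C/s


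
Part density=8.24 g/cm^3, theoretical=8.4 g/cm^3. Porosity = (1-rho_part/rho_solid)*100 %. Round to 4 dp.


Porosity = (1-8.24/8.4)*100 = 1.9048 %


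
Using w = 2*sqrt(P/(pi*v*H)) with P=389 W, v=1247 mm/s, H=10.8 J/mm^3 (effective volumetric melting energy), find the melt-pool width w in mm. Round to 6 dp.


w = 2*sqrt(389/(pi*1247*10.8)) = 0.191772 mm


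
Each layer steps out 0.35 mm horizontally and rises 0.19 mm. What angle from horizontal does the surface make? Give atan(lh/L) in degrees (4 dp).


angle = atan(0.19/0.35) = 28.4956 degrees


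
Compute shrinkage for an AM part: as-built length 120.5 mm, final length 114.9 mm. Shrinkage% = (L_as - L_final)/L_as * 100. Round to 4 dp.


Shrinkage = ((120.5-114.9)/120.5)*100 = 4.6473 %


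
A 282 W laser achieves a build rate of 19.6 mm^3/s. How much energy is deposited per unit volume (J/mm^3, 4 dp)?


SE = 282 / 19.6 = 14.3878 J/mm^3


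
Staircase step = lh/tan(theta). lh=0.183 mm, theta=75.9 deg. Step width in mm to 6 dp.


step = 0.183 / tan(75.9) = 0.045966 mm


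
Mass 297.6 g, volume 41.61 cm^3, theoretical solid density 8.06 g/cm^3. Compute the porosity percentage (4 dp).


rho_part = 297.6 / 41.61 = 7.15212689 g/cm^3
Porosity = (1 - 7.15212689/8.06)*100 = 11.2639 %


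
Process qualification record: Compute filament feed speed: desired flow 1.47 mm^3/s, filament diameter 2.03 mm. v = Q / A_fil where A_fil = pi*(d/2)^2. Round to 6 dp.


A = pi*(2.03/2)^2 = 3.236547
v = 1.47 / 3.236547 = 0.454188 mm/s


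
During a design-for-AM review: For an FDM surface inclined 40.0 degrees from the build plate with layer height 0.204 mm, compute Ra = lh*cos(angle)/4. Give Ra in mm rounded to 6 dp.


Ra = 0.204 * cos(40.0) / 4 = 0.039068 mm


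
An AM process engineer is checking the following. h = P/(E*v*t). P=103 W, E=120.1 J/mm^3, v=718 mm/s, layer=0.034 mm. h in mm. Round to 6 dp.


h = 103 / (120.1*718*0.034) = 0.035131 mm


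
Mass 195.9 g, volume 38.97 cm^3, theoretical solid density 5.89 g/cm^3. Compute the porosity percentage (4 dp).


rho_part = 195.9 / 38.97 = 5.0269438 g/cm^3
Porosity = (1 - 5.0269438/5.89)*100 = 14.6529 %


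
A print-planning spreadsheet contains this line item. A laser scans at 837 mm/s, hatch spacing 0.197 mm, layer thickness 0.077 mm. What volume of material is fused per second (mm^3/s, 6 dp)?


Rate = 837 * 0.197 * 0.077 = 12.696453 mm^3/s


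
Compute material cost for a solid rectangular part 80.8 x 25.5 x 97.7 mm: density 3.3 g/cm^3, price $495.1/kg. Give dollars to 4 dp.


V = 80.8 * 25.5 * 97.7 = 201301.08 mm^3 = 201.30108 cm^3
Mass = 201.30108 * 3.3 / 1000 = 0.66429356 kg
Cost = 0.66429356 * 495.1 = 328.8917 $


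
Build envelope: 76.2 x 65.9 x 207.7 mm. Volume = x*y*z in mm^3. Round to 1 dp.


V = 76.2 * 65.9 * 207.7 = 1042982.2 mm^3


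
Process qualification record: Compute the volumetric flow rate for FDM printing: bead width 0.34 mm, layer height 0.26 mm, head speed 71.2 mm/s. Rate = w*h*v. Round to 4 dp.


Rate = 0.34 * 0.26 * 71.2 = 6.2941 mm^3/s


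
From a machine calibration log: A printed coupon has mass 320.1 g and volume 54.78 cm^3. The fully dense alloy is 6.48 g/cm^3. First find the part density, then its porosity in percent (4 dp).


rho_part = 320.1 / 54.78 = 5.84337349 g/cm^3
Porosity = (1 - 5.84337349/6.48)*100 = 9.8245 %


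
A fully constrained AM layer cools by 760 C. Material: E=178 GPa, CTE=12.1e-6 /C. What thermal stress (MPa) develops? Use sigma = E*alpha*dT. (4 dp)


sigma = 178*1000 * 12.1e-6 * 760 = 1636.888 MPa


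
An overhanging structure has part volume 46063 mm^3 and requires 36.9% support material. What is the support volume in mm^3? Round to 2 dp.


V_support = 46063 * 0.369 = 16997.25 mm^3


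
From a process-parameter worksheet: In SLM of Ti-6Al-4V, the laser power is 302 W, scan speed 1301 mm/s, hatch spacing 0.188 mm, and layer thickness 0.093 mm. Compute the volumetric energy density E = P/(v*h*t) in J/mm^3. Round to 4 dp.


E = 302 / (1301*0.188*0.093) = 13.2767 J/mm^3


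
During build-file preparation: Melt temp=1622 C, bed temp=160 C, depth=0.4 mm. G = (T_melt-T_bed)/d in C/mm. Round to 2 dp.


G = (1622-160)/0.4 = 3655.0 C/mm


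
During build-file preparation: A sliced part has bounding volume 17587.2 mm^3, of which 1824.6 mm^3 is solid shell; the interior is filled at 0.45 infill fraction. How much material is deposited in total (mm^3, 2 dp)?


V_infill = (17587.2 - 1824.6) * 0.45 = 7093.17
V_total = 1824.6 + 7093.17 = 8917.77 mm^3


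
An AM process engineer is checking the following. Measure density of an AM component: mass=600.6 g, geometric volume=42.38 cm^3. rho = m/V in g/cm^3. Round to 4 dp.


rho = 600.6 / 42.38 = 14.1718 g/cm^3


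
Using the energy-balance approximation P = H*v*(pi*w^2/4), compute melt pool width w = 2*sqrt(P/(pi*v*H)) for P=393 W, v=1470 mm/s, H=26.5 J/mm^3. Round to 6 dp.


w = 2*sqrt(393/(pi*1470*26.5)) = 0.113336 mm


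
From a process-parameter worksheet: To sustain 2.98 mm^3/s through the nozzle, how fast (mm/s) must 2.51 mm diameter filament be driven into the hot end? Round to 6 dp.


A = pi*(2.51/2)^2 = 4.948087
v = 2.98 / 4.948087 = 0.602253 mm/s


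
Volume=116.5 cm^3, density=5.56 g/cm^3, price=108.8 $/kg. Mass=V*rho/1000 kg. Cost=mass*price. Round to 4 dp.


Mass = 116.5*5.56/1000 = 0.64774 kg
Cost = 0.64774 * 108.8 = 70.4741 $


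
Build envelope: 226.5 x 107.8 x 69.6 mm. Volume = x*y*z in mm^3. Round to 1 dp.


V = 226.5 * 107.8 * 69.6 = 1699402.3 mm^3


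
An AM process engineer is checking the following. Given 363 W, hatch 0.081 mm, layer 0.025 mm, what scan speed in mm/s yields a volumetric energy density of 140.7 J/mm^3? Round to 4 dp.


v = 363 / (140.7*0.081*0.025) = 1274.053 mm/s


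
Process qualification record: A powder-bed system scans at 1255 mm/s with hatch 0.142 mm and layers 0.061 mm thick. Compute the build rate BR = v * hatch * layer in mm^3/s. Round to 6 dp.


Rate = 1255 * 0.142 * 0.061 = 10.87081 mm^3/s


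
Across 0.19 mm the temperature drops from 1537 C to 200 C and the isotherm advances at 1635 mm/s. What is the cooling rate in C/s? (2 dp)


G = (1537-200)/0.19 = 7036.84210526 C/mm
CR = 7036.84210526 * 1635 = 11505236.84 C/s


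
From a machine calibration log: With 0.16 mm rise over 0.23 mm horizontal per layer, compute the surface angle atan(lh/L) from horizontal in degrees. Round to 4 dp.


angle = atan(0.16/0.23) = 34.8245 degrees


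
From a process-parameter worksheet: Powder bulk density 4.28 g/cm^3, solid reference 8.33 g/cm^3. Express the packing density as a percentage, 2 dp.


Packing = (4.28/8.33)*100 = 51.38 %


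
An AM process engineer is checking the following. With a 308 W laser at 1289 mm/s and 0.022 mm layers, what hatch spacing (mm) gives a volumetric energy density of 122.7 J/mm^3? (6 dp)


h = 308 / (122.7*1289*0.022) = 0.088518 mm


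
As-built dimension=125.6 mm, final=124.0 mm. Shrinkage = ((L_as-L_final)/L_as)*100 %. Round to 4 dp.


Shrinkage = ((125.6-124.0)/125.6)*100 = 1.2739 %


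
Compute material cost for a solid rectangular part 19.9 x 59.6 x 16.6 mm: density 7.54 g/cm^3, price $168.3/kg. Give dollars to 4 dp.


V = 19.9 * 59.6 * 16.6 = 19688.264 mm^3 = 19.688264 cm^3
Mass = 19.688264 * 7.54 / 1000 = 0.14844951 kg
Cost = 0.14844951 * 168.3 = 24.9841 $


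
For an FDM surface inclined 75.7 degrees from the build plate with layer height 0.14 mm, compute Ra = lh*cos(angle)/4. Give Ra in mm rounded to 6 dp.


Ra = 0.14 * cos(75.7) / 4 = 0.008645 mm


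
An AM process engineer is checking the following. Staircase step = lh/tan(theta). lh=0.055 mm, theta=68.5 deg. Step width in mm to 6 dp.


step = 0.055 / tan(68.5) = 0.021665 mm


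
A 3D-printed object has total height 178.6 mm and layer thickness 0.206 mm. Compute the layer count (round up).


Layers = ceil(178.6/0.206) = 867


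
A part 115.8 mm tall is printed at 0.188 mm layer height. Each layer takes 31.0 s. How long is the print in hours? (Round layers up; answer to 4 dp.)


Layers = ceil(115.8/0.188) = 616
t = 616 * 31.0 / 3600 = 5.3044 hrs


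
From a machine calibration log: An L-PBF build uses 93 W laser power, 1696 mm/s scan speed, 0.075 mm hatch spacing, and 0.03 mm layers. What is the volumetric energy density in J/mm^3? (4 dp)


E = 93 / (1696*0.075*0.03) = 24.3711 J/mm^3


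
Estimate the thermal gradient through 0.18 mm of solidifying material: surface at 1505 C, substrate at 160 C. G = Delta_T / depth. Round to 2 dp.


G = (1505-160)/0.18 = 7472.22 C/mm


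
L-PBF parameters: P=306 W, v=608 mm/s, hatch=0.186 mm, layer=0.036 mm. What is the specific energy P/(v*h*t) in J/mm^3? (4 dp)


Build rate = 608 * 0.186 * 0.036 = 4.071168 mm^3/s
SE = 306 / 4.071168 = 75.1627 J/mm^3


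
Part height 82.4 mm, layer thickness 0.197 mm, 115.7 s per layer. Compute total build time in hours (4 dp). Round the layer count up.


Layers = ceil(82.4/0.197) = 419
t = 419 * 115.7 / 3600 = 13.4662 hrs


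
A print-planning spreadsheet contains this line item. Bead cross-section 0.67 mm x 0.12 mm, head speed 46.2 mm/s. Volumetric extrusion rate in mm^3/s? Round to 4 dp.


Rate = 0.67 * 0.12 * 46.2 = 3.7145 mm^3/s


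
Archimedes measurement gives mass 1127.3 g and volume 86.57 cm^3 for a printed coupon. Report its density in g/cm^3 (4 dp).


rho = 1127.3 / 86.57 = 13.0218 g/cm^3


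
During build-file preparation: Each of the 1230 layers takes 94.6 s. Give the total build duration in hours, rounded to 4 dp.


t = 1230 * 94.6 / 3600 = 32.3217 hrs


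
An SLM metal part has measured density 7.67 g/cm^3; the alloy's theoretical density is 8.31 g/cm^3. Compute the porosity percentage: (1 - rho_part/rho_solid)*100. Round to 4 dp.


Porosity = (1-7.67/8.31)*100 = 7.7016 %


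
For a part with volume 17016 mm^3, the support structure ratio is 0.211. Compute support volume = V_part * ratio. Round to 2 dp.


V_support = 17016 * 0.211 = 3590.38 mm^3


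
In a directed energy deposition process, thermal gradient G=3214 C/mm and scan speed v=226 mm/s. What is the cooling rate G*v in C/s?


CR = 3214 * 226 = 726364 C/s


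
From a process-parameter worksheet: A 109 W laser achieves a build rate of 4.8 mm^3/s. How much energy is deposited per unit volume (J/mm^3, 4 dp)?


SE = 109 / 4.8 = 22.7083 J/mm^3


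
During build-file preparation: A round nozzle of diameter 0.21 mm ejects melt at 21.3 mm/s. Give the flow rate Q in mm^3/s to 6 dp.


A = pi*(0.21/2)^2 = 0.03463606 mm^2
Q = 0.03463606 * 21.3 = 0.737748 mm^3/s


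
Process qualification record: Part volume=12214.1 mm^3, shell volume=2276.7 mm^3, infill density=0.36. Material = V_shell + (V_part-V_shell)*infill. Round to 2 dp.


V_infill = (12214.1 - 2276.7) * 0.36 = 3577.46
V_total = 2276.7 + 3577.46 = 5854.16 mm^3


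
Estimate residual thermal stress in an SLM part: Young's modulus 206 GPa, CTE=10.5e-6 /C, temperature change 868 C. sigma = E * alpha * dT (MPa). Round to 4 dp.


sigma = 206*1000 * 10.5e-6 * 868 = 1877.484 MPa


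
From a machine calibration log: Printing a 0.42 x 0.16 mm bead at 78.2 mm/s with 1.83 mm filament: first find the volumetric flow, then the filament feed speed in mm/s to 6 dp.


Q = 0.42 * 0.16 * 78.2 = 5.25504 mm^3/s
A_fil = pi*(1.83/2)^2 = 2.63021991 mm^2
v_feed = 5.25504 / 2.63021991 = 1.997947 mm/s


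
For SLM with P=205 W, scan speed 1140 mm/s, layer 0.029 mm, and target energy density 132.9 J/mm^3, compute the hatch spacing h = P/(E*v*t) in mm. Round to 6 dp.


h = 205 / (132.9*1140*0.029) = 0.046658 mm


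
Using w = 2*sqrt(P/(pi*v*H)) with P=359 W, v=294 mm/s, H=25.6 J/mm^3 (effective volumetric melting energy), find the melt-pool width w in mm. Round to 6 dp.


w = 2*sqrt(359/(pi*294*25.6)) = 0.246439 mm


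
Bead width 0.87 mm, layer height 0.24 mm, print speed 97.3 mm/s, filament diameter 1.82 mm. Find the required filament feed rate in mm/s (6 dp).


Q = 0.87 * 0.24 * 97.3 = 20.31624 mm^3/s
A_fil = pi*(1.82/2)^2 = 2.60155288 mm^2
v_feed = 20.31624 / 2.60155288 = 7.809274 mm/s


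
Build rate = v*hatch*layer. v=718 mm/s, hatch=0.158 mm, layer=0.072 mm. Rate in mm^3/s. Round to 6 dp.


Rate = 718 * 0.158 * 0.072 = 8.167968 mm^3/s


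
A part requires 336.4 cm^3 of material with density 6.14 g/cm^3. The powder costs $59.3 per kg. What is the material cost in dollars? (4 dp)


Mass = 336.4*6.14/1000 = 2.065496 kg
Cost = 2.065496 * 59.3 = 122.4839 $


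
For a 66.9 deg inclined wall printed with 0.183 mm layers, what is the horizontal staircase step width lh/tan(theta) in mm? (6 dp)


step = 0.183 / tan(66.9) = 0.078056 mm


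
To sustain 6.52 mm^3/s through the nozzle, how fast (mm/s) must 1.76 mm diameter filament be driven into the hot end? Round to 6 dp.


A = pi*(1.76/2)^2 = 2.432849
v = 6.52 / 2.432849 = 2.679985 mm/s


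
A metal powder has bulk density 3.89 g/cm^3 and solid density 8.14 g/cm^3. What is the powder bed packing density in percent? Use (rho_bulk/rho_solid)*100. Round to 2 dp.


Packing = (3.89/8.14)*100 = 47.79 %


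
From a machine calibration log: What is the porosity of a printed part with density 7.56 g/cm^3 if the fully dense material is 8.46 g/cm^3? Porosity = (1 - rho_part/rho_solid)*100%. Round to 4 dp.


Porosity = (1-7.56/8.46)*100 = 10.6383 %
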